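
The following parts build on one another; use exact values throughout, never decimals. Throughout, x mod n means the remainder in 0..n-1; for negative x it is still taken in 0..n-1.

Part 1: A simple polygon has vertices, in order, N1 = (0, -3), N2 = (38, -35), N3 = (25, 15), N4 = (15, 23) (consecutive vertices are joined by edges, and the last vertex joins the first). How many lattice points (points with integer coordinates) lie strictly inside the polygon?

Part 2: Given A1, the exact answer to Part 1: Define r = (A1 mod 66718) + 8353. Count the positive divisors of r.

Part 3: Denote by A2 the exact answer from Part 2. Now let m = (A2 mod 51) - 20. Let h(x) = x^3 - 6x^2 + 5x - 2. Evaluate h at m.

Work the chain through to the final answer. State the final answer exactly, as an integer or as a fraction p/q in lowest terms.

Part 1: cross terms: (0*-35 - 38*-3)=114, (38*15 - 25*-35)=1445, (25*23 - 15*15)=350, (15*-3 - 0*23)=-45; twice the area = |1864| = 1864; area = 932; boundary points = 2 + 1 + 2 + 1 = 6; strictly interior points = area - boundary/2 + 1 = 930; answer 930
Part 2: A1 = 930; r = 9283; 9283 is prime, so its only divisors are 1 and 9283; count = 2; answer 2
Part 3: A2 = 2; m = -18; 1*(-18)^3 - 6*(-18)^2 + 5*(-18)^1 - 2 = (-5832) + (-1944) + (-90) + (-2) = -7868; answer -7868

-7868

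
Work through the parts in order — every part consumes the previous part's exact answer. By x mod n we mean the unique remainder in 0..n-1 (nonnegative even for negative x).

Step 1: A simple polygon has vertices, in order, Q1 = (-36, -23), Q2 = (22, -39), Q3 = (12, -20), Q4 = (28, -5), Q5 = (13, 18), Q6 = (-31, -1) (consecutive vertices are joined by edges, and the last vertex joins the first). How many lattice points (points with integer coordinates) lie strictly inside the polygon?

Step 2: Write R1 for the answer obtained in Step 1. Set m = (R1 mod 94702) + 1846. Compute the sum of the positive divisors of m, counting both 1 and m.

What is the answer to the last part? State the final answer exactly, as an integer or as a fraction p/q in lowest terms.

Step 1: cross terms: (-36*-39 - 22*-23)=1910, (22*-20 - 12*-39)=28, (12*-5 - 28*-20)=500, (28*18 - 13*-5)=569, (13*-1 - -31*18)=545, (-31*-23 - -36*-1)=677; twice the area = |4229| = 4229; area = 4229/2; boundary points = 2 + 1 + 1 + 1 + 1 + 1 = 7; strictly interior points = area - boundary/2 + 1 = 2112; answer 2112
Step 2: R1 = 2112; m = 3958; 3958 = 2 * 1979; sigma = (1 + 2) * (1 + 1979) = 3 * 1980 = 5940; answer 5940

5940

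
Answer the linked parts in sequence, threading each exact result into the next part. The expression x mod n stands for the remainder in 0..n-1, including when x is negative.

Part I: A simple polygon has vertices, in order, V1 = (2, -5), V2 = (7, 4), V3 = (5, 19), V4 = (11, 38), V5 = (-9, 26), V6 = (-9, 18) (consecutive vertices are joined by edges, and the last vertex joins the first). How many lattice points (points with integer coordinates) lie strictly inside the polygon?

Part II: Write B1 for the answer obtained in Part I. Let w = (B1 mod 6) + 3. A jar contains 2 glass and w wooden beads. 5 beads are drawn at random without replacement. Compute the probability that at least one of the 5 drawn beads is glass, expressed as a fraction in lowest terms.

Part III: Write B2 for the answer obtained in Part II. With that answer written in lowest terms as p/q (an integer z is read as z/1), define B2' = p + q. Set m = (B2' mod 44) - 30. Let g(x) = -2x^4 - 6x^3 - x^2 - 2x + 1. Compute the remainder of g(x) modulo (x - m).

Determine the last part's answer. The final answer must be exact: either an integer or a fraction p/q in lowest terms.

-37410

Part I: cross terms: (2*4 - 7*-5)=43, (7*19 - 5*4)=113, (5*38 - 11*19)=-19, (11*26 - -9*38)=628, (-9*18 - -9*26)=72, (-9*-5 - 2*18)=9; twice the area = |846| = 846; area = 423; boundary points = 1 + 1 + 1 + 4 + 8 + 1 = 16; strictly interior points = area - boundary/2 + 1 = 416; answer 416
Part II: B1 = 416; w = 5; total draws C(7,5) = 21; complement C(5,5) = 1; favorable 21 - 1 = 20; P = 20/21; answer 20/21
Part III: B2 = 20/21; threaded value p + q = 41; m = 11; remainder = value at the root: -2*(11)^4 - 6*(11)^3 - 1*(11)^2 - 2*(11)^1 + 1 = (-29282) + (-7986) + (-121) + (-22) + (1) = -37410; answer -37410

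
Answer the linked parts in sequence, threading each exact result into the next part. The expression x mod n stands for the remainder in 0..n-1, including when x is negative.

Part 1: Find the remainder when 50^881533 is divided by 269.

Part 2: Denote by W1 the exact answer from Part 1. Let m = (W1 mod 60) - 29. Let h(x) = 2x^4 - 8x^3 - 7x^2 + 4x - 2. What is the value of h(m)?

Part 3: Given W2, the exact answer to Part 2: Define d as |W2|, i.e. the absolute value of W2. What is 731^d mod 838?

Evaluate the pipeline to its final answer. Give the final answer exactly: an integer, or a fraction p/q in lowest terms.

Part 1: squarings mod 269: 50^1=50, 50^2=79, 50^4=54, 50^8=226, 50^16=235, 50^32=80, 50^64=213, 50^128=177, 50^256=125, 50^512=23, 50^1024=260, 50^2048=81, 50^4096=105, 50^8192=265, 50^16384=16, 50^32768=256, 50^65536=169, 50^131072=47, 50^262144=57, 50^524288=21; 50^881533 = 50^1 * 50^4 * 50^8 * 50^16 * 50^32 * 50^64 * 50^256 * 50^512 * 50^4096 * 50^8192 * 50^16384 * 50^65536 * 50^262144 * 50^524288 = 243 (mod 269); answer 243
Part 2: W1 = 243; m = -26; 2*(-26)^4 - 8*(-26)^3 - 7*(-26)^2 + 4*(-26)^1 - 2 = (913952) + (140608) + (-4732) + (-104) + (-2) = 1049722; answer 1049722
Part 3: W2 = 1049722; d = 1049722; squarings mod 838: 731^1=731, 731^2=555, 731^4=479, 731^8=667, 731^16=749, 731^32=379, 731^64=343, 731^128=329, 731^256=139, 731^512=47, 731^1024=533, 731^2048=7, 731^4096=49, 731^8192=725, 731^16384=199, 731^32768=215, 731^65536=135, 731^131072=627, 731^262144=107, 731^524288=555, 731^1048576=479; 731^1049722 = 731^2 * 731^8 * 731^16 * 731^32 * 731^64 * 731^1024 * 731^1048576 = 627 (mod 838); answer 627

627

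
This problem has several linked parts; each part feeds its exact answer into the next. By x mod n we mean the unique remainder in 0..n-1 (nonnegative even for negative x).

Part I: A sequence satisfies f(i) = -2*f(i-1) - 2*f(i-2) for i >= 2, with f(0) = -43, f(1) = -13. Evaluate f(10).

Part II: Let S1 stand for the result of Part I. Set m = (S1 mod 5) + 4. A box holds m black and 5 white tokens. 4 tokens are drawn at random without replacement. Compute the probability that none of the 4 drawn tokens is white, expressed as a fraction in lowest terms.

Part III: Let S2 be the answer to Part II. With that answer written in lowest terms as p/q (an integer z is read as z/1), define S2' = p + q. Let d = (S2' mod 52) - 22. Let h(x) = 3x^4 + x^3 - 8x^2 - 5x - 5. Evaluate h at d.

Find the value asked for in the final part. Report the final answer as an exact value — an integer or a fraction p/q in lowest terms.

Part I: f(2) = -2*(-13) - 2*(-43) = 112; iterating: f(2)=112, f(3)=-198, f(4)=172, f(5)=52, f(6)=-448, f(7)=792, f(8)=-688, f(9)=-208, f(10)=1792; answer 1792
Part II: S1 = 1792; m = 6; total draws C(11,4) = 330; favorable C(6,4) = 15; P = 1/22; answer 1/22
Part III: S2 = 1/22; threaded value p + q = 23; d = 1; 3*(1)^4 + 1*(1)^3 - 8*(1)^2 - 5*(1)^1 - 5 = (3) + (1) + (-8) + (-5) + (-5) = -14; answer -14

-14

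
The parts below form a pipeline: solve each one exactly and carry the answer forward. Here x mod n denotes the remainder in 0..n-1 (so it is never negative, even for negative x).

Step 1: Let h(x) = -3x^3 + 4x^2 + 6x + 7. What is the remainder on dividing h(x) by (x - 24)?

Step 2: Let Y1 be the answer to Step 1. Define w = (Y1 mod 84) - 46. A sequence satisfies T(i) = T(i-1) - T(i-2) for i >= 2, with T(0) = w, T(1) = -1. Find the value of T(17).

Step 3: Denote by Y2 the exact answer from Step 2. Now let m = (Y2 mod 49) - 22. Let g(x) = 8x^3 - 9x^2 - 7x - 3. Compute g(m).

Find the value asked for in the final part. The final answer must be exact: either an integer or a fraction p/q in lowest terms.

Step 1: remainder = value at the root: -3*(24)^3 + 4*(24)^2 + 6*(24)^1 + 7 = (-41472) + (2304) + (144) + (7) = -39017; answer -39017
Step 2: Y1 = -39017; w = -3; T(2) = 1*(-1) - 1*(-3) = 2; iterating: T(2)=2, T(3)=3, T(4)=1, T(5)=-2, T(6)=-3, T(7)=-1, T(8)=2, T(9)=3, T(10)=1, T(11)=-2, T(12)=-3, T(13)=-1, T(14)=2, T(15)=3, T(16)=1, T(17)=-2; answer -2
Step 3: Y2 = -2; m = 25; 8*(25)^3 - 9*(25)^2 - 7*(25)^1 - 3 = (125000) + (-5625) + (-175) + (-3) = 119197; answer 119197

119197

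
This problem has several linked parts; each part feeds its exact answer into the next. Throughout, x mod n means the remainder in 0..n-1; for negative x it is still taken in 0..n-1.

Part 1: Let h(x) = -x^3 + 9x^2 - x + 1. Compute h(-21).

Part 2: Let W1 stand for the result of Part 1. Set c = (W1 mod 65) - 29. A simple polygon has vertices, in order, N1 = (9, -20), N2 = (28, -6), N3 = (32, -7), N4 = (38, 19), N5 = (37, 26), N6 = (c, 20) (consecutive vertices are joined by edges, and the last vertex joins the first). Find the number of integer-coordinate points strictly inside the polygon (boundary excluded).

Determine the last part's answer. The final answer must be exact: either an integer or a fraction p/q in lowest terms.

Part 1: -1*(-21)^3 + 9*(-21)^2 - 1*(-21)^1 + 1 = (9261) + (3969) + (21) + (1) = 13252; answer 13252
Part 2: W1 = 13252; c = 28; cross terms: (9*-6 - 28*-20)=506, (28*-7 - 32*-6)=-4, (32*19 - 38*-7)=874, (38*26 - 37*19)=285, (37*20 - 28*26)=12, (28*-20 - 9*20)=-740; twice the area = |933| = 933; area = 933/2; boundary points = 1 + 1 + 2 + 1 + 3 + 1 = 9; strictly interior points = area - boundary/2 + 1 = 463; answer 463

463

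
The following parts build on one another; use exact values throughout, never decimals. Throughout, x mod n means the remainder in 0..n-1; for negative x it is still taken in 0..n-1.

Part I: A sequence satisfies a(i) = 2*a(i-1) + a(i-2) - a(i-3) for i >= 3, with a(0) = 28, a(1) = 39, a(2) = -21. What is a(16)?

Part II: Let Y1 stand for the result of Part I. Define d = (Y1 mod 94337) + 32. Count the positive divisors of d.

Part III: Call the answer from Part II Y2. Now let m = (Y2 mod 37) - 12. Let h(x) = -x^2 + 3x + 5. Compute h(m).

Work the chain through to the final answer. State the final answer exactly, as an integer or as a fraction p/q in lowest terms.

-499

Part I: a(3) = 2*(-21) + 1*(39) - 1*(28) = -31; iterating: a(3)=-31, a(4)=-122, a(5)=-254, a(6)=-599, a(7)=-1330, a(8)=-3005, a(9)=-6741, a(10)=-15157, a(11)=-34050, a(12)=-76516, a(13)=-171925, a(14)=-386316, a(15)=-868041, a(16)=-1950473; answer -1950473
Part II: Y1 = -1950473; d = 30636; 30636 = 2^2 * 3^2 * 23 * 37; number of divisors = (2+1) * (2+1) * (1+1) * (1+1) = 36; answer 36
Part III: Y2 = 36; m = 24; -1*(24)^2 + 3*(24)^1 + 5 = (-576) + (72) + (5) = -499; answer -499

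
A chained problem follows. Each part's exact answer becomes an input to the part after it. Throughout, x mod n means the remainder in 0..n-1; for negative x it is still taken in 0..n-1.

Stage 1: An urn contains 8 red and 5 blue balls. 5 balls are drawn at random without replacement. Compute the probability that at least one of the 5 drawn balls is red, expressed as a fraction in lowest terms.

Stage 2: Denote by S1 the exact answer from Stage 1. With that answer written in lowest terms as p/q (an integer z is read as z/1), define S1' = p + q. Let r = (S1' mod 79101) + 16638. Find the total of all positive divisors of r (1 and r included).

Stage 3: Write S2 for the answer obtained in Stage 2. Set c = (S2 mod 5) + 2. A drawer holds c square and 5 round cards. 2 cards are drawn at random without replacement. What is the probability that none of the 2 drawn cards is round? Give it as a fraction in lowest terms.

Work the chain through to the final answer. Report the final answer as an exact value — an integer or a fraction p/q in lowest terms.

Stage 1: total draws C(13,5) = 1287; complement C(5,5) = 1; favorable 1287 - 1 = 1286; P = 1286/1287; answer 1286/1287
Stage 2: S1 = 1286/1287; threaded value p + q = 2573; r = 19211; 19211 is prime, so its only divisors are 1 and 19211; sigma = 1 + 19211 = 19212; answer 19212
Stage 3: S2 = 19212; c = 4; total draws C(9,2) = 36; favorable C(4,2) = 6; P = 1/6; answer 1/6

1/6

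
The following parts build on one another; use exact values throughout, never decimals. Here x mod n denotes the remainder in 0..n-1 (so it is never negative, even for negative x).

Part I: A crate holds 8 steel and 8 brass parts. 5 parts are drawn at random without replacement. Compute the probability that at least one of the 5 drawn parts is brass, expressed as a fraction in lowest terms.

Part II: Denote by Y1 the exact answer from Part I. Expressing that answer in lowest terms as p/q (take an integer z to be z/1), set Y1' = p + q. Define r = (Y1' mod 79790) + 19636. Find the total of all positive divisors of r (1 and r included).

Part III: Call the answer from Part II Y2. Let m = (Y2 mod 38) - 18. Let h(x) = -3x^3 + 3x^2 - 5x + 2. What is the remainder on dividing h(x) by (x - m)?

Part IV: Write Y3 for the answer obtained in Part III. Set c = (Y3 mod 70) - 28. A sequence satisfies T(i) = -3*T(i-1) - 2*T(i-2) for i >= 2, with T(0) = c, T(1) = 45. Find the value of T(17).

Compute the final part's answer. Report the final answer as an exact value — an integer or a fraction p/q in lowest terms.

Part I: total draws C(16,5) = 4368; complement C(8,5) = 56; favorable 4368 - 56 = 4312; P = 77/78; answer 77/78
Part II: Y1 = 77/78; threaded value p + q = 155; r = 19791; 19791 = 3^3 * 733; sigma = (1 + 3 + 9 + 27) * (1 + 733) = 40 * 734 = 29360; answer 29360
Part III: Y2 = 29360; m = 6; remainder = value at the root: -3*(6)^3 + 3*(6)^2 - 5*(6)^1 + 2 = (-648) + (108) + (-30) + (2) = -568; answer -568
Part IV: Y3 = -568; c = 34; T(2) = -3*(45) - 2*(34) = -203; iterating: T(2)=-203, T(3)=519, T(4)=-1151, T(5)=2415, T(6)=-4943, T(7)=9999, T(8)=-20111, T(9)=40335, T(10)=-80783, T(11)=161679, T(12)=-323471, T(13)=647055, T(14)=-1294223, T(15)=2588559, T(16)=-5177231, T(17)=10354575; answer 10354575

10354575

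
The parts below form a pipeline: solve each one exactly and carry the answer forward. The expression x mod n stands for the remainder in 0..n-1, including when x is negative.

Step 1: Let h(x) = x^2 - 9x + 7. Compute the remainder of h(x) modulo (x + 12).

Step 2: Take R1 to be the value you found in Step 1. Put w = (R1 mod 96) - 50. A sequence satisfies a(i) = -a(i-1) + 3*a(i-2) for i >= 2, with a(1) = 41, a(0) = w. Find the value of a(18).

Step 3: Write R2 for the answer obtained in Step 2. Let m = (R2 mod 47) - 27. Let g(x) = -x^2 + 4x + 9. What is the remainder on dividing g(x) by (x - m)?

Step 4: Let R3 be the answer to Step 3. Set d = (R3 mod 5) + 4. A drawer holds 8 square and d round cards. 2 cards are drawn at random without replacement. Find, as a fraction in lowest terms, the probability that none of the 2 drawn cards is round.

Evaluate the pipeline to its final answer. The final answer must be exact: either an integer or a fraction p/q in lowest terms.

7/30

Step 1: remainder = value at the root: 1*(-12)^2 - 9*(-12)^1 + 7 = (144) + (108) + (7) = 259; answer 259
Step 2: R1 = 259; w = 17; a(2) = -1*(41) + 3*(17) = 10; iterating: a(2)=10, a(3)=113, a(4)=-83, a(5)=422, a(6)=-671, a(7)=1937, a(8)=-3950, a(9)=9761, a(10)=-21611, a(11)=50894, a(12)=-115727, a(13)=268409, a(14)=-615590, a(15)=1420817, a(16)=-3267587, a(17)=7530038, a(18)=-17332799; answer -17332799
Step 3: R2 = -17332799; m = -25; remainder = value at the root: -1*(-25)^2 + 4*(-25)^1 + 9 = (-625) + (-100) + (9) = -716; answer -716
Step 4: R3 = -716; d = 8; total draws C(16,2) = 120; favorable C(8,2) = 28; P = 7/30; answer 7/30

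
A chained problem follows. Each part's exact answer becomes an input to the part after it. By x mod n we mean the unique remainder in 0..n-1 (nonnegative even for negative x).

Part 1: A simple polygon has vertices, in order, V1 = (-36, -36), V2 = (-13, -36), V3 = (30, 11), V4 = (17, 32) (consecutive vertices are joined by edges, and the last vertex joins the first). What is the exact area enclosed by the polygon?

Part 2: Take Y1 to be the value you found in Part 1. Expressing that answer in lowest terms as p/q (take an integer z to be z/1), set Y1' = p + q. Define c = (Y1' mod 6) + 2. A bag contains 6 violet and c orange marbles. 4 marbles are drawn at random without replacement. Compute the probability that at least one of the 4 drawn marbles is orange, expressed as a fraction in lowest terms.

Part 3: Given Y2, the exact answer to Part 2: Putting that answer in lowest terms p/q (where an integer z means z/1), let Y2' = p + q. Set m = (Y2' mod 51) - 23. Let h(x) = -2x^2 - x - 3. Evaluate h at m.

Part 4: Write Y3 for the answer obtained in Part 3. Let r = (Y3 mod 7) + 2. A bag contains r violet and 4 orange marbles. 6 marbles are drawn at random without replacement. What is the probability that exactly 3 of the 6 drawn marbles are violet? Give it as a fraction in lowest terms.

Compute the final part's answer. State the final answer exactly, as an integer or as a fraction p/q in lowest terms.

10/33

Part 1: cross terms: (-36*-36 - -13*-36)=828, (-13*11 - 30*-36)=937, (30*32 - 17*11)=773, (17*-36 - -36*32)=540; twice the area = |3078| = 3078; area = 1539; answer 1539
Part 2: Y1 = 1539; threaded value p + q = 1540; c = 6; total draws C(12,4) = 495; complement C(6,4) = 15; favorable 495 - 15 = 480; P = 32/33; answer 32/33
Part 3: Y2 = 32/33; threaded value p + q = 65; m = -9; -2*(-9)^2 - 1*(-9)^1 - 3 = (-162) + (9) + (-3) = -156; answer -156
Part 4: Y3 = -156; r = 7; total draws C(11,6) = 462; favorable C(7,3)*C(4,3) = 140; P = 10/33; answer 10/33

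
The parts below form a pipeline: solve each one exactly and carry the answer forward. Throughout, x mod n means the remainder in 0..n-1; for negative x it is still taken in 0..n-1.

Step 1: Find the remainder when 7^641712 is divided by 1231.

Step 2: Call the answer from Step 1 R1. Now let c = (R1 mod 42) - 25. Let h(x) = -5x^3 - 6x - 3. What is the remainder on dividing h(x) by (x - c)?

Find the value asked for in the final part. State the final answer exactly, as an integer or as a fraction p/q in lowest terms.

Step 1: squarings mod 1231: 7^1=7, 7^2=49, 7^4=1170, 7^8=28, 7^16=784, 7^32=387, 7^64=818, 7^128=691, 7^256=1084, 7^512=682, 7^1024=1037, 7^2048=706, 7^4096=1112, 7^8192=620, 7^16384=328, 7^32768=487, 7^65536=817, 7^131072=287, 7^262144=1123, 7^524288=585; 7^641712 = 7^16 * 7^32 * 7^128 * 7^512 * 7^2048 * 7^16384 * 7^32768 * 7^65536 * 7^524288 = 169 (mod 1231); answer 169
Step 2: R1 = 169; c = -24; remainder = value at the root: -5*(-24)^3 - 6*(-24)^1 - 3 = (69120) + (144) + (-3) = 69261; answer 69261

69261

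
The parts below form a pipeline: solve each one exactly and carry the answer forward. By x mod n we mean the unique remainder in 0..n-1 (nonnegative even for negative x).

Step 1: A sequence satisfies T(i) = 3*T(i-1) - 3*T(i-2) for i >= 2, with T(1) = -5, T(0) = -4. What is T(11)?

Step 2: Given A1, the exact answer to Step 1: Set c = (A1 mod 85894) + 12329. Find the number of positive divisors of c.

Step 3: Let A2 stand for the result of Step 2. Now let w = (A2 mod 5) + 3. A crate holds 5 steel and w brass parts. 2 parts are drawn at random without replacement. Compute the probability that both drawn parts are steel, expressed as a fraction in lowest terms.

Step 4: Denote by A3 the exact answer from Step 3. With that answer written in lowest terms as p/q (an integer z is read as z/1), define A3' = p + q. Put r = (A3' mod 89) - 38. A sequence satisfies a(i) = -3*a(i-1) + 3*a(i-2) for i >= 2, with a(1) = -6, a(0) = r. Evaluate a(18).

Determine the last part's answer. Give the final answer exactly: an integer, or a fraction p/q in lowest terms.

Step 1: T(2) = 3*(-5) - 3*(-4) = -3; iterating: T(2)=-3, T(3)=6, T(4)=27, T(5)=63, T(6)=108, T(7)=135, T(8)=81, T(9)=-162, T(10)=-729, T(11)=-1701; answer -1701
Step 2: A1 = -1701; c = 96522; 96522 = 2 * 3 * 16087; number of divisors = (1+1) * (1+1) * (1+1) = 8; answer 8
Step 3: A2 = 8; w = 6; total draws C(11,2) = 55; favorable C(5,2) = 10; P = 2/11; answer 2/11
Step 4: A3 = 2/11; threaded value p + q = 13; r = -25; a(2) = -3*(-6) + 3*(-25) = -57; iterating: a(2)=-57, a(3)=153, a(4)=-630, a(5)=2349, a(6)=-8937, a(7)=33858, a(8)=-128385, a(9)=486729, a(10)=-1845342, a(11)=6996213, a(12)=-26524665, a(13)=100562634, a(14)=-381261897, a(15)=1445473593, a(16)=-5480206470, a(17)=20777040189, a(18)=-78771739977; answer -78771739977

-78771739977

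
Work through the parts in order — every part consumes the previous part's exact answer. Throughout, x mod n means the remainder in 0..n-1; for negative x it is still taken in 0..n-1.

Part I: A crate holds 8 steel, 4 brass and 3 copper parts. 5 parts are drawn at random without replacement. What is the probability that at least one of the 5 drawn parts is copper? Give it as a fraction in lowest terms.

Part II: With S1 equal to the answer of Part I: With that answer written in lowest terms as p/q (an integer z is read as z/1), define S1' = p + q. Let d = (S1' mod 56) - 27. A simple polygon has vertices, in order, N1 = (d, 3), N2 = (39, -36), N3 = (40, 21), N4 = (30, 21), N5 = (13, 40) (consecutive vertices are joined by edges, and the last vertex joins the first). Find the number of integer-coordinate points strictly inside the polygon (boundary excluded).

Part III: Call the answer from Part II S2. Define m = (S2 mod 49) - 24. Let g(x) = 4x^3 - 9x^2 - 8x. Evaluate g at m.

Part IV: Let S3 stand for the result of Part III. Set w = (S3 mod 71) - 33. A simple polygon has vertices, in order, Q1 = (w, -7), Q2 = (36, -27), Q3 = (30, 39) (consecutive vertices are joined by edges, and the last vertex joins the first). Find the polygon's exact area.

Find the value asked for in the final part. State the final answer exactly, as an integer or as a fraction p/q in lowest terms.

Part I: total draws C(15,5) = 3003; complement C(12,5) = 792; favorable 3003 - 792 = 2211; P = 67/91; answer 67/91
Part II: S1 = 67/91; threaded value p + q = 158; d = 19; cross terms: (19*-36 - 39*3)=-801, (39*21 - 40*-36)=2259, (40*21 - 30*21)=210, (30*40 - 13*21)=927, (13*3 - 19*40)=-721; twice the area = |1874| = 1874; area = 937; boundary points = 1 + 1 + 10 + 1 + 1 = 14; strictly interior points = area - boundary/2 + 1 = 931; answer 931
Part III: S2 = 931; m = -24; 4*(-24)^3 - 9*(-24)^2 - 8*(-24)^1 = (-55296) + (-5184) + (192) = -60288; answer -60288
Part IV: S3 = -60288; w = 29; cross terms: (29*-27 - 36*-7)=-531, (36*39 - 30*-27)=2214, (30*-7 - 29*39)=-1341; twice the area = |342| = 342; area = 171; answer 171

171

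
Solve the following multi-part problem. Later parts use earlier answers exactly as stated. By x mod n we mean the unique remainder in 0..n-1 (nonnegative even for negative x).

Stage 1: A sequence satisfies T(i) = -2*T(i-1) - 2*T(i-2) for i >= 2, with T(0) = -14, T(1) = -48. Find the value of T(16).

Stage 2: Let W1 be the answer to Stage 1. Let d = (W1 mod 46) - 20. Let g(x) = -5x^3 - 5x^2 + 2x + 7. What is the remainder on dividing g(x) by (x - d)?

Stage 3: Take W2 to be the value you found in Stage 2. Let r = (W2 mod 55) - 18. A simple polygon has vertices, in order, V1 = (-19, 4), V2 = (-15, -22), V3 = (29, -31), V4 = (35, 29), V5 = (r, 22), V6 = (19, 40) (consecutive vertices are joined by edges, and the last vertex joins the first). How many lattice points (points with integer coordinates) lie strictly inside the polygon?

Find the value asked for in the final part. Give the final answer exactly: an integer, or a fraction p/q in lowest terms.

2435

Stage 1: T(2) = -2*(-48) - 2*(-14) = 124; iterating: T(2)=124, T(3)=-152, T(4)=56, T(5)=192, T(6)=-496, T(7)=608, T(8)=-224, T(9)=-768, T(10)=1984, T(11)=-2432, T(12)=896, T(13)=3072, T(14)=-7936, T(15)=9728, T(16)=-3584; answer -3584
Stage 2: W1 = -3584; d = -16; remainder = value at the root: -5*(-16)^3 - 5*(-16)^2 + 2*(-16)^1 + 7 = (20480) + (-1280) + (-32) + (7) = 19175; answer 19175
Stage 3: W2 = 19175; r = 17; cross terms: (-19*-22 - -15*4)=478, (-15*-31 - 29*-22)=1103, (29*29 - 35*-31)=1926, (35*22 - 17*29)=277, (17*40 - 19*22)=262, (19*4 - -19*40)=836; twice the area = |4882| = 4882; area = 2441; boundary points = 2 + 1 + 6 + 1 + 2 + 2 = 14; strictly interior points = area - boundary/2 + 1 = 2435; answer 2435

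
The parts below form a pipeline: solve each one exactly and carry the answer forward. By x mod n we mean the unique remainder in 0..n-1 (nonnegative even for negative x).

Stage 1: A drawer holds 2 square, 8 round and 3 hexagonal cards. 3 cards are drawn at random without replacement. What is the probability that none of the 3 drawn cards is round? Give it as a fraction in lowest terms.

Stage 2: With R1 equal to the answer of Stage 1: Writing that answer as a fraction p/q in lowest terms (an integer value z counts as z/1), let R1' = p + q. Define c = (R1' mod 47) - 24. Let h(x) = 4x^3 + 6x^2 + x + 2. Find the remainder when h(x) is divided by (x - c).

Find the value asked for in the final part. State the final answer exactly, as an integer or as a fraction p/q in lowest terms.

Stage 1: total draws C(13,3) = 286; favorable C(5,3) = 10; P = 5/143; answer 5/143
Stage 2: R1 = 5/143; threaded value p + q = 148; c = -17; remainder = value at the root: 4*(-17)^3 + 6*(-17)^2 + 1*(-17)^1 + 2 = (-19652) + (1734) + (-17) + (2) = -17933; answer -17933

-17933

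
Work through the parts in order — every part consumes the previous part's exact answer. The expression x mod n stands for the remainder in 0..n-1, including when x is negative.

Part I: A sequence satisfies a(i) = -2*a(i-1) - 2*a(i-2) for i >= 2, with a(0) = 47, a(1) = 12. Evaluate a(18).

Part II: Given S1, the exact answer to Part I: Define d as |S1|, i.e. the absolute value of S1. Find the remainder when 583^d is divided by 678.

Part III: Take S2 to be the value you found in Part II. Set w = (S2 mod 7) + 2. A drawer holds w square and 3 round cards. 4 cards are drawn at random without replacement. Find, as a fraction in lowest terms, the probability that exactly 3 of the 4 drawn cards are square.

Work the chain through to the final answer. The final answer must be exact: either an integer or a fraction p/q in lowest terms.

Part I: a(2) = -2*(12) - 2*(47) = -118; iterating: a(2)=-118, a(3)=212, a(4)=-188, a(5)=-48, a(6)=472, a(7)=-848, a(8)=752, a(9)=192, a(10)=-1888, a(11)=3392, a(12)=-3008, a(13)=-768, a(14)=7552, a(15)=-13568, a(16)=12032, a(17)=3072, a(18)=-30208; answer -30208
Part II: S1 = -30208; d = 30208; squarings mod 678: 583^1=583, 583^2=211, 583^4=451, 583^8=1, 583^16=1, 583^32=1, 583^64=1, 583^128=1, 583^256=1, 583^512=1, 583^1024=1, 583^2048=1, 583^4096=1, 583^8192=1, 583^16384=1; 583^30208 = 583^512 * 583^1024 * 583^4096 * 583^8192 * 583^16384 = 1 (mod 678); answer 1
Part III: S2 = 1; w = 3; total draws C(6,4) = 15; favorable C(3,3)*C(3,1) = 3; P = 1/5; answer 1/5

1/5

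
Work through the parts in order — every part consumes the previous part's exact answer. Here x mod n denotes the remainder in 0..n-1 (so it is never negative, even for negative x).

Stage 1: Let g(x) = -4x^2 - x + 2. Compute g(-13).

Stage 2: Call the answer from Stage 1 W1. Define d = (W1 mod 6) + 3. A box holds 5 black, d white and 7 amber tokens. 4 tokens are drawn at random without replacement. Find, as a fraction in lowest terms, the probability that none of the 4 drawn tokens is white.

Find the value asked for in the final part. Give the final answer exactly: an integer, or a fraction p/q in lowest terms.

33/323

Stage 1: -4*(-13)^2 - 1*(-13)^1 + 2 = (-676) + (13) + (2) = -661; answer -661
Stage 2: W1 = -661; d = 8; total draws C(20,4) = 4845; favorable C(12,4) = 495; P = 33/323; answer 33/323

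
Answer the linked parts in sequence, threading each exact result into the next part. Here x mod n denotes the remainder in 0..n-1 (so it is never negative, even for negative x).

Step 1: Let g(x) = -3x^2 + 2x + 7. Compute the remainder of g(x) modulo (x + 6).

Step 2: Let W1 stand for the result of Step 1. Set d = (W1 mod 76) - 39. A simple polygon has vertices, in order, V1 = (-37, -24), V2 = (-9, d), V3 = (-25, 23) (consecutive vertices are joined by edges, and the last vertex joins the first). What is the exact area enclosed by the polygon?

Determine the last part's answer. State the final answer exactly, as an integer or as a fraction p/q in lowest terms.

Step 1: remainder = value at the root: -3*(-6)^2 + 2*(-6)^1 + 7 = (-108) + (-12) + (7) = -113; answer -113
Step 2: W1 = -113; d = 0; cross terms: (-37*0 - -9*-24)=-216, (-9*23 - -25*0)=-207, (-25*-24 - -37*23)=1451; twice the area = |1028| = 1028; area = 514; answer 514

514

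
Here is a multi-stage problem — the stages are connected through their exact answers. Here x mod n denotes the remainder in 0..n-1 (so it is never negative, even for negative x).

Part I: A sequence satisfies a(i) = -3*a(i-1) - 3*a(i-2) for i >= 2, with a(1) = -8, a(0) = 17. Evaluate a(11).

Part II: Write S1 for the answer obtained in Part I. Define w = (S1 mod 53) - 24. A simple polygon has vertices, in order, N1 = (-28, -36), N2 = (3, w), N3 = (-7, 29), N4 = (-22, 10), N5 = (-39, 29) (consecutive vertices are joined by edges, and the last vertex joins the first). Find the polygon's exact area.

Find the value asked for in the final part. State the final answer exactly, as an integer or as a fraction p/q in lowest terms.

Part I: a(2) = -3*(-8) - 3*(17) = -27; iterating: a(2)=-27, a(3)=105, a(4)=-234, a(5)=387, a(6)=-459, a(7)=216, a(8)=729, a(9)=-2835, a(10)=6318, a(11)=-10449; answer -10449
Part II: S1 = -10449; w = 21; cross terms: (-28*21 - 3*-36)=-480, (3*29 - -7*21)=234, (-7*10 - -22*29)=568, (-22*29 - -39*10)=-248, (-39*-36 - -28*29)=2216; twice the area = |2290| = 2290; area = 1145; answer 1145

1145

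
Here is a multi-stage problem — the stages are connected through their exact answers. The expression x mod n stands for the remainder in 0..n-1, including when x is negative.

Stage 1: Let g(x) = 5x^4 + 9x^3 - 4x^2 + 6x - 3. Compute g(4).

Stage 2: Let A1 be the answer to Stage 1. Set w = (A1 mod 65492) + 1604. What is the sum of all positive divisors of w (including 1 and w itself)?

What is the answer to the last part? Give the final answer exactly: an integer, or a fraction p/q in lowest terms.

4896

Stage 1: 5*(4)^4 + 9*(4)^3 - 4*(4)^2 + 6*(4)^1 - 3 = (1280) + (576) + (-64) + (24) + (-3) = 1813; answer 1813
Stage 2: A1 = 1813; w = 3417; 3417 = 3 * 17 * 67; sigma = (1 + 3) * (1 + 17) * (1 + 67) = 4 * 18 * 68 = 4896; answer 4896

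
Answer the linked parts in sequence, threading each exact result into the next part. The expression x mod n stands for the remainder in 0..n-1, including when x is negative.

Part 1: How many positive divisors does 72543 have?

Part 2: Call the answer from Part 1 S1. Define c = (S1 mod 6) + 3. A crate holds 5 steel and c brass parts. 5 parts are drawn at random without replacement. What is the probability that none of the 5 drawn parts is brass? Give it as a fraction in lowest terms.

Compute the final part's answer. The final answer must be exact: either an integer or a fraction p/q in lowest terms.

1/792

Part 1: 72543 = 3 * 24181; number of divisors = (1+1) * (1+1) = 4; answer 4
Part 2: S1 = 4; c = 7; total draws C(12,5) = 792; favorable C(5,5) = 1; P = 1/792; answer 1/792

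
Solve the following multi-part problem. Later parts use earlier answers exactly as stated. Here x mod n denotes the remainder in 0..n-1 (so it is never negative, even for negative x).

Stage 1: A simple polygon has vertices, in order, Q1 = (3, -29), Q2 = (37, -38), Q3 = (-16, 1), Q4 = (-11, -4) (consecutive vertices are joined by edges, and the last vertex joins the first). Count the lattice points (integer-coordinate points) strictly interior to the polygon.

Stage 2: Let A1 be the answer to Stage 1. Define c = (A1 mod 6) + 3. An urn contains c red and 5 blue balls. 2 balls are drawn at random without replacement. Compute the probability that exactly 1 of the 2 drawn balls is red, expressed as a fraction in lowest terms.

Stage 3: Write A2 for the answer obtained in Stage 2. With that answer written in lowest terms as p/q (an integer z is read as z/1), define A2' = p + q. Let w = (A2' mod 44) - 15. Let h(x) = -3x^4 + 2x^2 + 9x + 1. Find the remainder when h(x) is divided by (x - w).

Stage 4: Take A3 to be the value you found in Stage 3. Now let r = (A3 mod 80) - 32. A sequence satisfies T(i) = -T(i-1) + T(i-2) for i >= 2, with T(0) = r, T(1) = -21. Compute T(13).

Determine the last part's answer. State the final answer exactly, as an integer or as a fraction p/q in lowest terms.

Stage 1: cross terms: (3*-38 - 37*-29)=959, (37*1 - -16*-38)=-571, (-16*-4 - -11*1)=75, (-11*-29 - 3*-4)=331; twice the area = |794| = 794; area = 397; boundary points = 1 + 1 + 5 + 1 = 8; strictly interior points = area - boundary/2 + 1 = 394; answer 394
Stage 2: A1 = 394; c = 7; total draws C(12,2) = 66; favorable C(7,1)*C(5,1) = 35; P = 35/66; answer 35/66
Stage 3: A2 = 35/66; threaded value p + q = 101; w = -2; remainder = value at the root: -3*(-2)^4 + 2*(-2)^2 + 9*(-2)^1 + 1 = (-48) + (8) + (-18) + (1) = -57; answer -57
Stage 4: A3 = -57; r = -9; T(2) = -1*(-21) + 1*(-9) = 12; iterating: T(2)=12, T(3)=-33, T(4)=45, T(5)=-78, T(6)=123, T(7)=-201, T(8)=324, T(9)=-525, T(10)=849, T(11)=-1374, T(12)=2223, T(13)=-3597; answer -3597

-3597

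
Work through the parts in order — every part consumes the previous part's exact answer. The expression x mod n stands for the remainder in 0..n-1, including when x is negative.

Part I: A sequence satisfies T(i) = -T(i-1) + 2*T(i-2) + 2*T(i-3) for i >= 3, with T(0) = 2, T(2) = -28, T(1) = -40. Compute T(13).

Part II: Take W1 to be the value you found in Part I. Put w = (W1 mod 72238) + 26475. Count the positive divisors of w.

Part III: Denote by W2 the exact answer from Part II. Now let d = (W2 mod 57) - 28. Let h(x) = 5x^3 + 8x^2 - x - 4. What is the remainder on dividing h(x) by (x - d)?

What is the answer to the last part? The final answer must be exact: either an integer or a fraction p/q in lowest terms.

-36784

Part I: T(3) = -1*(-28) + 2*(-40) + 2*(2) = -48; iterating: T(3)=-48, T(4)=-88, T(5)=-64, T(6)=-208, T(7)=-96, T(8)=-448, T(9)=-160, T(10)=-928, T(11)=-288, T(12)=-1888, T(13)=-544; answer -544
Part II: W1 = -544; w = 98169; 98169 = 3 * 43 * 761; number of divisors = (1+1) * (1+1) * (1+1) = 8; answer 8
Part III: W2 = 8; d = -20; remainder = value at the root: 5*(-20)^3 + 8*(-20)^2 - 1*(-20)^1 - 4 = (-40000) + (3200) + (20) + (-4) = -36784; answer -36784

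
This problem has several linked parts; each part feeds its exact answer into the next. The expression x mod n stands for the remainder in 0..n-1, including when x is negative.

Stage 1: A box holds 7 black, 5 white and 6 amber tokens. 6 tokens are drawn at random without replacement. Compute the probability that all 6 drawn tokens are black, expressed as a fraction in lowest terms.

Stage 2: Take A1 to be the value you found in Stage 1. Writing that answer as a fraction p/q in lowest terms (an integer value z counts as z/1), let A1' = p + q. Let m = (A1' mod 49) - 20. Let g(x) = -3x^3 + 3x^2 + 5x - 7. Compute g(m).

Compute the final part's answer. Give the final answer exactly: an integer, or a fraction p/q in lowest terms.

Stage 1: total draws C(18,6) = 18564; favorable C(7,6) = 7; P = 1/2652; answer 1/2652
Stage 2: A1 = 1/2652; threaded value p + q = 2653; m = -13; -3*(-13)^3 + 3*(-13)^2 + 5*(-13)^1 - 7 = (6591) + (507) + (-65) + (-7) = 7026; answer 7026

7026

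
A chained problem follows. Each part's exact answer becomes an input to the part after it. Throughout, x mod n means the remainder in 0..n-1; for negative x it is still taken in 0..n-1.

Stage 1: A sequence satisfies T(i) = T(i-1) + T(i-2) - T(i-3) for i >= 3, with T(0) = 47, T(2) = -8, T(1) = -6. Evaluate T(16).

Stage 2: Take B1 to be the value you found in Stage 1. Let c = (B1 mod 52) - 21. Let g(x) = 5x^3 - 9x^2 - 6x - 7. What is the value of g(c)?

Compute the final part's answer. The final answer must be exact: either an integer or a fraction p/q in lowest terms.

Stage 1: T(3) = 1*(-8) + 1*(-6) - 1*(47) = -61; iterating: T(3)=-61, T(4)=-63, T(5)=-116, T(6)=-118, T(7)=-171, T(8)=-173, T(9)=-226, T(10)=-228, T(11)=-281, T(12)=-283, T(13)=-336, T(14)=-338, T(15)=-391, T(16)=-393; answer -393
Stage 2: B1 = -393; c = 2; 5*(2)^3 - 9*(2)^2 - 6*(2)^1 - 7 = (40) + (-36) + (-12) + (-7) = -15; answer -15

-15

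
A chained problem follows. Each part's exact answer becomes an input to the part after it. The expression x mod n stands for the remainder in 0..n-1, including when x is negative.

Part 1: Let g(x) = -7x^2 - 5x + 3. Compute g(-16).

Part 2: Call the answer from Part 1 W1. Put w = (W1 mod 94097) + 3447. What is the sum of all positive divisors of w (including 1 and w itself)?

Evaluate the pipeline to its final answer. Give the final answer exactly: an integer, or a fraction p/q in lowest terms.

153360

Part 1: -7*(-16)^2 - 5*(-16)^1 + 3 = (-1792) + (80) + (3) = -1709; answer -1709
Part 2: W1 = -1709; w = 95835; 95835 = 3 * 5 * 6389; sigma = (1 + 3) * (1 + 5) * (1 + 6389) = 4 * 6 * 6390 = 153360; answer 153360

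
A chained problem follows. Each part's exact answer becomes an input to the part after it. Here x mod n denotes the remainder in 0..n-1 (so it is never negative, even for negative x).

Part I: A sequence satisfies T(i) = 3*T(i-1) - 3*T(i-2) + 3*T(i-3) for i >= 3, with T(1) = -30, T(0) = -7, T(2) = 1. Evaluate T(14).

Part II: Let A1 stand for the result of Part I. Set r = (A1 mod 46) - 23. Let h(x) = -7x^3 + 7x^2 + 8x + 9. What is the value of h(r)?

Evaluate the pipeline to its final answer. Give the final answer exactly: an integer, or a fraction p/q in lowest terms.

-17715

Part I: T(3) = 3*(1) - 3*(-30) + 3*(-7) = 72; iterating: T(3)=72, T(4)=123, T(5)=156, T(6)=315, T(7)=846, T(8)=2061, T(9)=4590, T(10)=10125, T(11)=22788, T(12)=51759, T(13)=117288, T(14)=264951; answer 264951
Part II: A1 = 264951; r = 14; -7*(14)^3 + 7*(14)^2 + 8*(14)^1 + 9 = (-19208) + (1372) + (112) + (9) = -17715; answer -17715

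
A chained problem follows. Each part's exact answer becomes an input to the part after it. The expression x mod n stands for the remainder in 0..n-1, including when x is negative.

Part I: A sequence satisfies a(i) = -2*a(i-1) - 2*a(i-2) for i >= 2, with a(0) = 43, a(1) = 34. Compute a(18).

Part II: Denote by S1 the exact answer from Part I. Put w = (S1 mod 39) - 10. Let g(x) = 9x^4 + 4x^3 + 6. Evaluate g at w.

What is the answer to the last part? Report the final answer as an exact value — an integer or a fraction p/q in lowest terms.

Part I: a(2) = -2*(34) - 2*(43) = -154; iterating: a(2)=-154, a(3)=240, a(4)=-172, a(5)=-136, a(6)=616, a(7)=-960, a(8)=688, a(9)=544, a(10)=-2464, a(11)=3840, a(12)=-2752, a(13)=-2176, a(14)=9856, a(15)=-15360, a(16)=11008, a(17)=8704, a(18)=-39424; answer -39424
Part II: S1 = -39424; w = -5; 9*(-5)^4 + 4*(-5)^3 + 6 = (5625) + (-500) + (6) = 5131; answer 5131

5131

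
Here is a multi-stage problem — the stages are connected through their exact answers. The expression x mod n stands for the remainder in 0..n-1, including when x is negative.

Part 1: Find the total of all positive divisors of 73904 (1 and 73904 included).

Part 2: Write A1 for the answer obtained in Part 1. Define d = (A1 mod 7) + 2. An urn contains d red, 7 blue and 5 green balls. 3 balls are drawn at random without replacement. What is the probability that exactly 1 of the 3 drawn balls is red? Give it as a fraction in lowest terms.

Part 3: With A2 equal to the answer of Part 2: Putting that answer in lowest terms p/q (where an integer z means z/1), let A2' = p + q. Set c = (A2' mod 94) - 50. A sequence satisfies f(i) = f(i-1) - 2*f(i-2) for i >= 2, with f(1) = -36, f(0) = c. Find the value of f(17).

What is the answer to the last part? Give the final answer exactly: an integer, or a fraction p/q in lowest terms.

-17010

Part 1: 73904 = 2^4 * 31 * 149; sigma = (1 + 2 + 4 + 8 + 16) * (1 + 31) * (1 + 149) = 31 * 32 * 150 = 148800; answer 148800
Part 2: A1 = 148800; d = 3; total draws C(15,3) = 455; favorable C(3,1)*C(12,2) = 198; P = 198/455; answer 198/455
Part 3: A2 = 198/455; threaded value p + q = 653; c = 39; f(2) = 1*(-36) - 2*(39) = -114; iterating: f(2)=-114, f(3)=-42, f(4)=186, f(5)=270, f(6)=-102, f(7)=-642, f(8)=-438, f(9)=846, f(10)=1722, f(11)=30, f(12)=-3414, f(13)=-3474, f(14)=3354, f(15)=10302, f(16)=3594, f(17)=-17010; answer -17010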